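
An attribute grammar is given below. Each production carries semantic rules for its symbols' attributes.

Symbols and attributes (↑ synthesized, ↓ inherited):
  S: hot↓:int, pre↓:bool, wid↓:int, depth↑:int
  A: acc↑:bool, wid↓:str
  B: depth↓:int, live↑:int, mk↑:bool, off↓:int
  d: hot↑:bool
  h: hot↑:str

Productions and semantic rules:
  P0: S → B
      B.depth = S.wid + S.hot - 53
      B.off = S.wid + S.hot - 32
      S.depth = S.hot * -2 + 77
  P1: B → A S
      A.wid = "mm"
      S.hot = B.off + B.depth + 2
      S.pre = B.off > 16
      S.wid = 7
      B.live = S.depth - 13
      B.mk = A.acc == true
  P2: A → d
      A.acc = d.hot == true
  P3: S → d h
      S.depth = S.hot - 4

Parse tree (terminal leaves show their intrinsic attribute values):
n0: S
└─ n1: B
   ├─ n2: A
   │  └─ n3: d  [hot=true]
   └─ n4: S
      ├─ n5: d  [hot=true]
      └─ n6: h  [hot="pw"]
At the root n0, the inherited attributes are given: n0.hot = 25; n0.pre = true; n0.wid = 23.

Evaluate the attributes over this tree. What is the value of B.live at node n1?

1. n0.hot = 25  [given at root]
2. n0.pre = true  [given at root]
3. n0.wid = 23  [given at root]
4. n1.depth = -5  [S.wid + S.hot - 53]
5. n1.off = 16  [S.wid + S.hot - 32]
6. n2.wid = "mm"  ["mm"]
7. n3.hot = true  [terminal]
8. n2.acc = true  [d.hot == true]
9. n4.hot = 13  [B.off + B.depth + 2]
10. n4.pre = false  [B.off > 16]
11. n4.wid = 7  [7]
12. n5.hot = true  [terminal]
13. n6.hot = "pw"  [terminal]
14. n4.depth = 9  [S.hot - 4]
15. n1.live = -4  [S.depth - 13]
16. n1.mk = true  [A.acc == true]
17. n0.depth = 27  [S.hot * -2 + 77]

-4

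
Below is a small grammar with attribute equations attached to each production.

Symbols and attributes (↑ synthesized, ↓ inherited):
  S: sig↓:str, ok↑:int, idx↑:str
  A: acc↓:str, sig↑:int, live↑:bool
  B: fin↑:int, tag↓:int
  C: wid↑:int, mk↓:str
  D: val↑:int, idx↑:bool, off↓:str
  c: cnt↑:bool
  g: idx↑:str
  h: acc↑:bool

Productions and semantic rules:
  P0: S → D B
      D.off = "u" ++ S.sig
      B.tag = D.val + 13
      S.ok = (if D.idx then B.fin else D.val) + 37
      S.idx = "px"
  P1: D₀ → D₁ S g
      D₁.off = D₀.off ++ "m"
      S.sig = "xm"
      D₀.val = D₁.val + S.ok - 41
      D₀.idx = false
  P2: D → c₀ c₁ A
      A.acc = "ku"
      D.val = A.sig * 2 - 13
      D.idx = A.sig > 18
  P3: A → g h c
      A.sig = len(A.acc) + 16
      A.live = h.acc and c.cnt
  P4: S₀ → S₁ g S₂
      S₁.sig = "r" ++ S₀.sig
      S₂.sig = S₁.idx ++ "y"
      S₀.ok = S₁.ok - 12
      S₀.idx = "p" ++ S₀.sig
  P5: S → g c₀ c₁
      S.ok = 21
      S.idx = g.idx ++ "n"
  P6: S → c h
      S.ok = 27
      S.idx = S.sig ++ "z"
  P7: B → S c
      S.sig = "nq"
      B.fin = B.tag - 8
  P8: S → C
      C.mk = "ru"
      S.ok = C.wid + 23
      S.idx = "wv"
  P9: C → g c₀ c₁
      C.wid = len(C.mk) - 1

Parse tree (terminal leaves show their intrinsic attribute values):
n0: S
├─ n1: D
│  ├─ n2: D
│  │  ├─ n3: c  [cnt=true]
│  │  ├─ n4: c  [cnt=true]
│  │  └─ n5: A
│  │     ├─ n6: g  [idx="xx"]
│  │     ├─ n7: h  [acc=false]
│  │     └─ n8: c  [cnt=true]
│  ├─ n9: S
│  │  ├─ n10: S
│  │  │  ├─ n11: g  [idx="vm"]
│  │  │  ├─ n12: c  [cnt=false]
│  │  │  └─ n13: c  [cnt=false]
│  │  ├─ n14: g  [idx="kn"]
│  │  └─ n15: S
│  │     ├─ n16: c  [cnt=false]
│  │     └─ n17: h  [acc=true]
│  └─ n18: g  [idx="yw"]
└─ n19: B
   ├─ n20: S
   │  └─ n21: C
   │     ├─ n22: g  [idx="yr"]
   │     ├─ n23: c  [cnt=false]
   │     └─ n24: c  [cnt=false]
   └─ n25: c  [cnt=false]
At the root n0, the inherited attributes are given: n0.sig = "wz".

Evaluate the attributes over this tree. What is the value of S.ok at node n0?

28

1. n0.sig = "wz"  [given at root]
2. n1.off = "uwz"  ["u" ++ S.sig]
3. n2.off = "uwzm"  [D₀.off ++ "m"]
4. n3.cnt = true  [terminal]
5. n4.cnt = true  [terminal]
6. n5.acc = "ku"  ["ku"]
7. n6.idx = "xx"  [terminal]
8. n7.acc = false  [terminal]
9. n8.cnt = true  [terminal]
10. n5.sig = 18  [len(A.acc) + 16]
11. n5.live = false  [h.acc and c.cnt]
12. n2.val = 23  [A.sig * 2 - 13]
13. n2.idx = false  [A.sig > 18]
14. n9.sig = "xm"  ["xm"]
15. n10.sig = "rxm"  ["r" ++ S₀.sig]
16. n11.idx = "vm"  [terminal]
17. n12.cnt = false  [terminal]
18. n13.cnt = false  [terminal]
19. n10.ok = 21  [21]
20. n10.idx = "vmn"  [g.idx ++ "n"]
21. n14.idx = "kn"  [terminal]
22. n15.sig = "vmny"  [S₁.idx ++ "y"]
23. n16.cnt = false  [terminal]
24. n17.acc = true  [terminal]
25. n15.ok = 27  [27]
26. n15.idx = "vmnyz"  [S.sig ++ "z"]
27. n9.ok = 9  [S₁.ok - 12]
28. n9.idx = "pxm"  ["p" ++ S₀.sig]
29. n18.idx = "yw"  [terminal]
30. n1.val = -9  [D₁.val + S.ok - 41]
31. n1.idx = false  [false]
32. n19.tag = 4  [D.val + 13]
33. n20.sig = "nq"  ["nq"]
34. n21.mk = "ru"  ["ru"]
35. n22.idx = "yr"  [terminal]
36. n23.cnt = false  [terminal]
37. n24.cnt = false  [terminal]
38. n21.wid = 1  [len(C.mk) - 1]
39. n20.ok = 24  [C.wid + 23]
40. n20.idx = "wv"  ["wv"]
41. n25.cnt = false  [terminal]
42. n19.fin = -4  [B.tag - 8]
43. n0.ok = 28  [(if D.idx then B.fin else D.val) + 37]
44. n0.idx = "px"  ["px"]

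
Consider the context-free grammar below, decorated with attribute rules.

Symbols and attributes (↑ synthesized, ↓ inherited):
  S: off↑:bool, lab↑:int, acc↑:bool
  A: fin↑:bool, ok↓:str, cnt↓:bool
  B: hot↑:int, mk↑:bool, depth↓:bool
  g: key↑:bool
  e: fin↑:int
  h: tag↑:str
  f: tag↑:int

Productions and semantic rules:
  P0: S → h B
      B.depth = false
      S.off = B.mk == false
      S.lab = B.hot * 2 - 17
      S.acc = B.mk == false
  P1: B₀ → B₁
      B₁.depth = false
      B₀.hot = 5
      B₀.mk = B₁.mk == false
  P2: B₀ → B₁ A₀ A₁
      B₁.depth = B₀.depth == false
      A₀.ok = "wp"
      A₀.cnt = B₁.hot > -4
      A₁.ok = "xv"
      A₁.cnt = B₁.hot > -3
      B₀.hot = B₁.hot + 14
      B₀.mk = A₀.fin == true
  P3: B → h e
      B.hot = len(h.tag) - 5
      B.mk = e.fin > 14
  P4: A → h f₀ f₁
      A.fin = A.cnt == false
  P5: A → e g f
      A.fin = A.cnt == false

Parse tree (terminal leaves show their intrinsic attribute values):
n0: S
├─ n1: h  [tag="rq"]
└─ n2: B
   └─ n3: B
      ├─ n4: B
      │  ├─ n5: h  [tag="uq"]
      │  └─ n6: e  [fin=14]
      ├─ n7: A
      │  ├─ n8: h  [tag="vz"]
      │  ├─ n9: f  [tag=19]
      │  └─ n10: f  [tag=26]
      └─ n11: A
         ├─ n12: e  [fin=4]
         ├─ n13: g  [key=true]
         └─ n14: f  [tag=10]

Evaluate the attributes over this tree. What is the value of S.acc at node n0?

1. n1.tag = "rq"  [terminal]
2. n2.depth = false  [false]
3. n3.depth = false  [false]
4. n4.depth = true  [B₀.depth == false]
5. n5.tag = "uq"  [terminal]
6. n6.fin = 14  [terminal]
7. n4.hot = -3  [len(h.tag) - 5]
8. n4.mk = false  [e.fin > 14]
9. n7.ok = "wp"  ["wp"]
10. n7.cnt = true  [B₁.hot > -4]
11. n8.tag = "vz"  [terminal]
12. n9.tag = 19  [terminal]
13. n10.tag = 26  [terminal]
14. n7.fin = false  [A.cnt == false]
15. n11.ok = "xv"  ["xv"]
16. n11.cnt = false  [B₁.hot > -3]
17. n12.fin = 4  [terminal]
18. n13.key = true  [terminal]
19. n14.tag = 10  [terminal]
20. n11.fin = true  [A.cnt == false]
21. n3.hot = 11  [B₁.hot + 14]
22. n3.mk = false  [A₀.fin == true]
23. n2.hot = 5  [5]
24. n2.mk = true  [B₁.mk == false]
25. n0.off = false  [B.mk == false]
26. n0.lab = -7  [B.hot * 2 - 17]
27. n0.acc = false  [B.mk == false]

false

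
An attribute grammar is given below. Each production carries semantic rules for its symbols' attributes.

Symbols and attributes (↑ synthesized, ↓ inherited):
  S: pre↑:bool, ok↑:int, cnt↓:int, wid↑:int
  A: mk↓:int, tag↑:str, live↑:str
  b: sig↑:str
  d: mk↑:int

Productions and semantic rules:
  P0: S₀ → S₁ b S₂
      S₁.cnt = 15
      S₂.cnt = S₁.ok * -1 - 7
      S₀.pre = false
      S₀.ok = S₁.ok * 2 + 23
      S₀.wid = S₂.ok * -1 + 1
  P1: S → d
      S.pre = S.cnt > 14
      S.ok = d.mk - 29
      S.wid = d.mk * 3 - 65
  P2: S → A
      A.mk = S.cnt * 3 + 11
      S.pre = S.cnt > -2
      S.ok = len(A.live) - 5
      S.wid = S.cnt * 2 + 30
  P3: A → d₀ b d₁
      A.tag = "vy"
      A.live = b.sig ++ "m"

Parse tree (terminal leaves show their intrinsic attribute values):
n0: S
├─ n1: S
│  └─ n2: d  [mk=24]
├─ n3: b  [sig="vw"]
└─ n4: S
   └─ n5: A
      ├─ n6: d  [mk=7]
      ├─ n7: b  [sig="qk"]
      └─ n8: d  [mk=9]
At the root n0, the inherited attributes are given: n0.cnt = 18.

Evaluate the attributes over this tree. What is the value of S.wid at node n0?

1. n0.cnt = 18  [given at root]
2. n1.cnt = 15  [15]
3. n2.mk = 24  [terminal]
4. n1.pre = true  [S.cnt > 14]
5. n1.ok = -5  [d.mk - 29]
6. n1.wid = 7  [d.mk * 3 - 65]
7. n3.sig = "vw"  [terminal]
8. n4.cnt = -2  [S₁.ok * -1 - 7]
9. n5.mk = 5  [S.cnt * 3 + 11]
10. n6.mk = 7  [terminal]
11. n7.sig = "qk"  [terminal]
12. n8.mk = 9  [terminal]
13. n5.tag = "vy"  ["vy"]
14. n5.live = "qkm"  [b.sig ++ "m"]
15. n4.pre = false  [S.cnt > -2]
16. n4.ok = -2  [len(A.live) - 5]
17. n4.wid = 26  [S.cnt * 2 + 30]
18. n0.pre = false  [false]
19. n0.ok = 13  [S₁.ok * 2 + 23]
20. n0.wid = 3  [S₂.ok * -1 + 1]

3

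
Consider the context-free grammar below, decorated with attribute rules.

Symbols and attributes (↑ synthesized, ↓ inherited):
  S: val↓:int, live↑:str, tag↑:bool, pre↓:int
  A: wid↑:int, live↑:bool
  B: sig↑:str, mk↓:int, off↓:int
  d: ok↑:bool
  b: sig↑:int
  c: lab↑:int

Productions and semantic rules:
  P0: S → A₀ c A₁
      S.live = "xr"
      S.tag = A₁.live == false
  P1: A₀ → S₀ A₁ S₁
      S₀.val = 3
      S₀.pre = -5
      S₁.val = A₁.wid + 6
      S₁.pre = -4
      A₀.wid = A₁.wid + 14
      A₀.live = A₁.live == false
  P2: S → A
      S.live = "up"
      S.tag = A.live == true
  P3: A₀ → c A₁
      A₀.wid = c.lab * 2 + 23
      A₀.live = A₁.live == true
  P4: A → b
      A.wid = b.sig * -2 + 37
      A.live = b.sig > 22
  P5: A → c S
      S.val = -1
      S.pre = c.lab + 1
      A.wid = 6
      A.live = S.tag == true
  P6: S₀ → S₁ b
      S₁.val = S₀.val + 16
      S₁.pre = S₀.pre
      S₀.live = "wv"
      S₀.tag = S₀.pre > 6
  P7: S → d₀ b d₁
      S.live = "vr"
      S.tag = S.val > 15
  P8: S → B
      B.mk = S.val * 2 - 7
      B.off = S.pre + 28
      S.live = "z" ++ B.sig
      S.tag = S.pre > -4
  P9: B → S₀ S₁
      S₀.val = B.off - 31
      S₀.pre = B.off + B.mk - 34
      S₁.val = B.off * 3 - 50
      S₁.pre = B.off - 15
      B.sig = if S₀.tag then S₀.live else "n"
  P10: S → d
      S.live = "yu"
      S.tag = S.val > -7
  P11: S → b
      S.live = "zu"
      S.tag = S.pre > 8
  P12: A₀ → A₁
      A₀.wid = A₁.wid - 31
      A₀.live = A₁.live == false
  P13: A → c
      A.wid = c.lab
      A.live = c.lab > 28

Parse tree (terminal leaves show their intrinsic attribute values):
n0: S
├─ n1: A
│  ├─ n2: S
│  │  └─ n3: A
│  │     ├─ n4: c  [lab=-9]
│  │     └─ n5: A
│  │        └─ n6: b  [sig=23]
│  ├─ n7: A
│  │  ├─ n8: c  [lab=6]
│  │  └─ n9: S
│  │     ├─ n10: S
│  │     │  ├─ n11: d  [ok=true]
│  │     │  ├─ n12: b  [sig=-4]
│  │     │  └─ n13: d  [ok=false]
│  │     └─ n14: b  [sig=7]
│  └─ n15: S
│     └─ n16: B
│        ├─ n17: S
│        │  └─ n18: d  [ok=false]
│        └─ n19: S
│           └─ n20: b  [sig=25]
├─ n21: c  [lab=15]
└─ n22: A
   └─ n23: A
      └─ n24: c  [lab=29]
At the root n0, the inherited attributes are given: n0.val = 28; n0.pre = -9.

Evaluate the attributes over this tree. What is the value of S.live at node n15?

1. n0.val = 28  [given at root]
2. n0.pre = -9  [given at root]
3. n2.val = 3  [3]
4. n2.pre = -5  [-5]
5. n4.lab = -9  [terminal]
6. n6.sig = 23  [terminal]
7. n5.wid = -9  [b.sig * -2 + 37]
8. n5.live = true  [b.sig > 22]
9. n3.wid = 5  [c.lab * 2 + 23]
10. n3.live = true  [A₁.live == true]
11. n2.live = "up"  ["up"]
12. n2.tag = true  [A.live == true]
13. n8.lab = 6  [terminal]
14. n9.val = -1  [-1]
15. n9.pre = 7  [c.lab + 1]
16. n10.val = 15  [S₀.val + 16]
17. n10.pre = 7  [S₀.pre]
18. n11.ok = true  [terminal]
19. n12.sig = -4  [terminal]
20. n13.ok = false  [terminal]
21. n10.live = "vr"  ["vr"]
22. n10.tag = false  [S.val > 15]
23. n14.sig = 7  [terminal]
24. n9.live = "wv"  ["wv"]
25. n9.tag = true  [S₀.pre > 6]
26. n7.wid = 6  [6]
27. n7.live = true  [S.tag == true]
28. n15.val = 12  [A₁.wid + 6]
29. n15.pre = -4  [-4]
30. n16.mk = 17  [S.val * 2 - 7]
31. n16.off = 24  [S.pre + 28]
32. n17.val = -7  [B.off - 31]
33. n17.pre = 7  [B.off + B.mk - 34]
34. n18.ok = false  [terminal]
35. n17.live = "yu"  ["yu"]
36. n17.tag = false  [S.val > -7]
37. n19.val = 22  [B.off * 3 - 50]
38. n19.pre = 9  [B.off - 15]
39. n20.sig = 25  [terminal]
40. n19.live = "zu"  ["zu"]
41. n19.tag = true  [S.pre > 8]
42. n16.sig = "n"  [if S₀.tag then S₀.live else "n"]
43. n15.live = "zn"  ["z" ++ B.sig]
44. n15.tag = false  [S.pre > -4]
45. n1.wid = 20  [A₁.wid + 14]
46. n1.live = false  [A₁.live == false]
47. n21.lab = 15  [terminal]
48. n24.lab = 29  [terminal]
49. n23.wid = 29  [c.lab]
50. n23.live = true  [c.lab > 28]
51. n22.wid = -2  [A₁.wid - 31]
52. n22.live = false  [A₁.live == false]
53. n0.live = "xr"  ["xr"]
54. n0.tag = true  [A₁.live == false]

"zn"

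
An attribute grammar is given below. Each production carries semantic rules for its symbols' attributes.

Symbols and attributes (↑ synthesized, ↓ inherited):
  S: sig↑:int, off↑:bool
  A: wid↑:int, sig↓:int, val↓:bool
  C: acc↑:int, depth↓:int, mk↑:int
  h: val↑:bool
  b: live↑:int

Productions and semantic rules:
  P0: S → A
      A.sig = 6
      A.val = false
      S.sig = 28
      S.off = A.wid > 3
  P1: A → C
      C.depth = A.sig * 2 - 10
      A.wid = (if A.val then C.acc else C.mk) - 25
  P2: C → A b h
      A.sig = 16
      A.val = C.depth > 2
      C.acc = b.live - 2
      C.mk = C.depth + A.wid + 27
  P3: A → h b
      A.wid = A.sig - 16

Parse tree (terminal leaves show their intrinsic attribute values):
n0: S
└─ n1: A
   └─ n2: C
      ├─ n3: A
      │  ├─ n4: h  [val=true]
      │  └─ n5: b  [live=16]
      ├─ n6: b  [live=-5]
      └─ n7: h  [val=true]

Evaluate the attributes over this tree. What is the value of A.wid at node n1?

1. n1.sig = 6  [6]
2. n1.val = false  [false]
3. n2.depth = 2  [A.sig * 2 - 10]
4. n3.sig = 16  [16]
5. n3.val = false  [C.depth > 2]
6. n4.val = true  [terminal]
7. n5.live = 16  [terminal]
8. n3.wid = 0  [A.sig - 16]
9. n6.live = -5  [terminal]
10. n7.val = true  [terminal]
11. n2.acc = -7  [b.live - 2]
12. n2.mk = 29  [C.depth + A.wid + 27]
13. n1.wid = 4  [(if A.val then C.acc else C.mk) - 25]
14. n0.sig = 28  [28]
15. n0.off = true  [A.wid > 3]

4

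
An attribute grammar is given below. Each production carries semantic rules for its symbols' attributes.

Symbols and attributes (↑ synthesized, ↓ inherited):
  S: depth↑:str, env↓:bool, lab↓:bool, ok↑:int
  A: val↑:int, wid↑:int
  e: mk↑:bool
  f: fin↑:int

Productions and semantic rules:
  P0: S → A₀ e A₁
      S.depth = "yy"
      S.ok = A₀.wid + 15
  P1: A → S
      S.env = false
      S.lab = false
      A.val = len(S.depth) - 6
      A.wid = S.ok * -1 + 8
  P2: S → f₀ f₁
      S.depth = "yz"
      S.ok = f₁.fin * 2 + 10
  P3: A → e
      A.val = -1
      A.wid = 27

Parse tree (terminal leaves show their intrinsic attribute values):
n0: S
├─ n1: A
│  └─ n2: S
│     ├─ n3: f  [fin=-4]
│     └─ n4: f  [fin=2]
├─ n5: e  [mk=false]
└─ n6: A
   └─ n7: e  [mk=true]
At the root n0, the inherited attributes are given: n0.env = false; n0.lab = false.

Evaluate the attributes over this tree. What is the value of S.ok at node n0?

9

1. n0.env = false  [given at root]
2. n0.lab = false  [given at root]
3. n2.env = false  [false]
4. n2.lab = false  [false]
5. n3.fin = -4  [terminal]
6. n4.fin = 2  [terminal]
7. n2.depth = "yz"  ["yz"]
8. n2.ok = 14  [f₁.fin * 2 + 10]
9. n1.val = -4  [len(S.depth) - 6]
10. n1.wid = -6  [S.ok * -1 + 8]
11. n5.mk = false  [terminal]
12. n7.mk = true  [terminal]
13. n6.val = -1  [-1]
14. n6.wid = 27  [27]
15. n0.depth = "yy"  ["yy"]
16. n0.ok = 9  [A₀.wid + 15]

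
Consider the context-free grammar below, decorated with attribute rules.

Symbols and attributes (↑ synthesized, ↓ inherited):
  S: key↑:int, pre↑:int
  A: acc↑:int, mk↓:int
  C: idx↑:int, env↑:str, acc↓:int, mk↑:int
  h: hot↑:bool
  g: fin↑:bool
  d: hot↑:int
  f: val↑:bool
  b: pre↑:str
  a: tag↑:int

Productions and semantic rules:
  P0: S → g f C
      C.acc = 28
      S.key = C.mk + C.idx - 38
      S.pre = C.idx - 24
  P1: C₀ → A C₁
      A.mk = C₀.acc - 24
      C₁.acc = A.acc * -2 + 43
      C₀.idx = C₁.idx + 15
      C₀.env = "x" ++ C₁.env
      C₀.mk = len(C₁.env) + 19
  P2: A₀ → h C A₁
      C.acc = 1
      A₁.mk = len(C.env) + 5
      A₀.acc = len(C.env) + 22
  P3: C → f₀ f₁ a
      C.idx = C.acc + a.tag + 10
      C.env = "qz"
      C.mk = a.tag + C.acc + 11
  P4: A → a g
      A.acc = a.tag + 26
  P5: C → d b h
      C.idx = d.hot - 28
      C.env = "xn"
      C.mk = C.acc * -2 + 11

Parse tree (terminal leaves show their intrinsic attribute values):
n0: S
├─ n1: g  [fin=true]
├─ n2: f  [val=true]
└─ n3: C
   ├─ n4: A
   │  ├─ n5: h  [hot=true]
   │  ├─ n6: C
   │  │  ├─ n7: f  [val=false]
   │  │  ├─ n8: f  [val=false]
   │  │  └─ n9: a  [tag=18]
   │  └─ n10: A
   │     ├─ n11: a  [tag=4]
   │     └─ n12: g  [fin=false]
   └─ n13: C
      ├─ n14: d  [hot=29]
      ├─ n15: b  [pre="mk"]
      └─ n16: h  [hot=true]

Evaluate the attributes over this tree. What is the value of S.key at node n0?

-1

1. n1.fin = true  [terminal]
2. n2.val = true  [terminal]
3. n3.acc = 28  [28]
4. n4.mk = 4  [C₀.acc - 24]
5. n5.hot = true  [terminal]
6. n6.acc = 1  [1]
7. n7.val = false  [terminal]
8. n8.val = false  [terminal]
9. n9.tag = 18  [terminal]
10. n6.idx = 29  [C.acc + a.tag + 10]
11. n6.env = "qz"  ["qz"]
12. n6.mk = 30  [a.tag + C.acc + 11]
13. n10.mk = 7  [len(C.env) + 5]
14. n11.tag = 4  [terminal]
15. n12.fin = false  [terminal]
16. n10.acc = 30  [a.tag + 26]
17. n4.acc = 24  [len(C.env) + 22]
18. n13.acc = -5  [A.acc * -2 + 43]
19. n14.hot = 29  [terminal]
20. n15.pre = "mk"  [terminal]
21. n16.hot = true  [terminal]
22. n13.idx = 1  [d.hot - 28]
23. n13.env = "xn"  ["xn"]
24. n13.mk = 21  [C.acc * -2 + 11]
25. n3.idx = 16  [C₁.idx + 15]
26. n3.env = "xxn"  ["x" ++ C₁.env]
27. n3.mk = 21  [len(C₁.env) + 19]
28. n0.key = -1  [C.mk + C.idx - 38]
29. n0.pre = -8  [C.idx - 24]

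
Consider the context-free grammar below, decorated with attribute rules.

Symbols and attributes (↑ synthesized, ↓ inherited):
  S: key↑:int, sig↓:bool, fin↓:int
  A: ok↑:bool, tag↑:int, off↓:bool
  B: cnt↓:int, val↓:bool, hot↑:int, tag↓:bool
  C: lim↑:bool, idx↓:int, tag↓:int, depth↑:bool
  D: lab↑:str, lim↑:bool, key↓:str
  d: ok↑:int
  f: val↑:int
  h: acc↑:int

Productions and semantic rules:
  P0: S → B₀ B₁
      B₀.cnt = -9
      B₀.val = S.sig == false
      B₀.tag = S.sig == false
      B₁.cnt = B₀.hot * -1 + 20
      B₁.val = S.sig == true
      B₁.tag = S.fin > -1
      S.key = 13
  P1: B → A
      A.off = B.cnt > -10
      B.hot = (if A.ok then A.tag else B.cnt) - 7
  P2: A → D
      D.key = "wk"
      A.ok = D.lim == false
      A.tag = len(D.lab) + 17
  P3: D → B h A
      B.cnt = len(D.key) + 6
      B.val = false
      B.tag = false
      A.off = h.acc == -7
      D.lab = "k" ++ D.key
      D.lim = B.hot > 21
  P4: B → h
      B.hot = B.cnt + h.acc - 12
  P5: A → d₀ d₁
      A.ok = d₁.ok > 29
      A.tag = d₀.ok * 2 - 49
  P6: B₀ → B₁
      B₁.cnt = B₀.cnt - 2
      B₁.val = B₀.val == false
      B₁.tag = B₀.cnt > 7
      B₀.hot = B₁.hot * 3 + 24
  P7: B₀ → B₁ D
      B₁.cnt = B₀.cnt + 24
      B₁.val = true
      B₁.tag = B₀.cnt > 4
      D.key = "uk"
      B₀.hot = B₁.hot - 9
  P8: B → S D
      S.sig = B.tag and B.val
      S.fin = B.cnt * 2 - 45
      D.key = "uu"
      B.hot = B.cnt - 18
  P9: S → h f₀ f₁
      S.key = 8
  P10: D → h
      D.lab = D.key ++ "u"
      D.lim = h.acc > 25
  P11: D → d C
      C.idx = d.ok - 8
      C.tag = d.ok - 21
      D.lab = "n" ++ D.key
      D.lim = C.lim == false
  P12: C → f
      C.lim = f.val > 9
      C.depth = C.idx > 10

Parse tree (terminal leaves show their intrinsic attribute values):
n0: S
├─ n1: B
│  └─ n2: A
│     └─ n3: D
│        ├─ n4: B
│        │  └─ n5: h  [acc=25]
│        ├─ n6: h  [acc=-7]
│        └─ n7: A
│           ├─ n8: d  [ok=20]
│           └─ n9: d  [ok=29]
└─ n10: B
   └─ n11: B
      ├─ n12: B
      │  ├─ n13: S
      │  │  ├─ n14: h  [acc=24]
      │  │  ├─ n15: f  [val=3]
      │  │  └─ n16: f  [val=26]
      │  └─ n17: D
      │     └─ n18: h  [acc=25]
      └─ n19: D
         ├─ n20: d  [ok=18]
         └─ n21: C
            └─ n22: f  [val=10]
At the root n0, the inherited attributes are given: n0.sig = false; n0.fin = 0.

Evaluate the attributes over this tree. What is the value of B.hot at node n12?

11

1. n0.sig = false  [given at root]
2. n0.fin = 0  [given at root]
3. n1.cnt = -9  [-9]
4. n1.val = true  [S.sig == false]
5. n1.tag = true  [S.sig == false]
6. n2.off = true  [B.cnt > -10]
7. n3.key = "wk"  ["wk"]
8. n4.cnt = 8  [len(D.key) + 6]
9. n4.val = false  [false]
10. n4.tag = false  [false]
11. n5.acc = 25  [terminal]
12. n4.hot = 21  [B.cnt + h.acc - 12]
13. n6.acc = -7  [terminal]
14. n7.off = true  [h.acc == -7]
15. n8.ok = 20  [terminal]
16. n9.ok = 29  [terminal]
17. n7.ok = false  [d₁.ok > 29]
18. n7.tag = -9  [d₀.ok * 2 - 49]
19. n3.lab = "kwk"  ["k" ++ D.key]
20. n3.lim = false  [B.hot > 21]
21. n2.ok = true  [D.lim == false]
22. n2.tag = 20  [len(D.lab) + 17]
23. n1.hot = 13  [(if A.ok then A.tag else B.cnt) - 7]
24. n10.cnt = 7  [B₀.hot * -1 + 20]
25. n10.val = false  [S.sig == true]
26. n10.tag = true  [S.fin > -1]
27. n11.cnt = 5  [B₀.cnt - 2]
28. n11.val = true  [B₀.val == false]
29. n11.tag = false  [B₀.cnt > 7]
30. n12.cnt = 29  [B₀.cnt + 24]
31. n12.val = true  [true]
32. n12.tag = true  [B₀.cnt > 4]
33. n13.sig = true  [B.tag and B.val]
34. n13.fin = 13  [B.cnt * 2 - 45]
35. n14.acc = 24  [terminal]
36. n15.val = 3  [terminal]
37. n16.val = 26  [terminal]
38. n13.key = 8  [8]
39. n17.key = "uu"  ["uu"]
40. n18.acc = 25  [terminal]
41. n17.lab = "uuu"  [D.key ++ "u"]
42. n17.lim = false  [h.acc > 25]
43. n12.hot = 11  [B.cnt - 18]
44. n19.key = "uk"  ["uk"]
45. n20.ok = 18  [terminal]
46. n21.idx = 10  [d.ok - 8]
47. n21.tag = -3  [d.ok - 21]
48. n22.val = 10  [terminal]
49. n21.lim = true  [f.val > 9]
50. n21.depth = false  [C.idx > 10]
51. n19.lab = "nuk"  ["n" ++ D.key]
52. n19.lim = false  [C.lim == false]
53. n11.hot = 2  [B₁.hot - 9]
54. n10.hot = 30  [B₁.hot * 3 + 24]
55. n0.key = 13  [13]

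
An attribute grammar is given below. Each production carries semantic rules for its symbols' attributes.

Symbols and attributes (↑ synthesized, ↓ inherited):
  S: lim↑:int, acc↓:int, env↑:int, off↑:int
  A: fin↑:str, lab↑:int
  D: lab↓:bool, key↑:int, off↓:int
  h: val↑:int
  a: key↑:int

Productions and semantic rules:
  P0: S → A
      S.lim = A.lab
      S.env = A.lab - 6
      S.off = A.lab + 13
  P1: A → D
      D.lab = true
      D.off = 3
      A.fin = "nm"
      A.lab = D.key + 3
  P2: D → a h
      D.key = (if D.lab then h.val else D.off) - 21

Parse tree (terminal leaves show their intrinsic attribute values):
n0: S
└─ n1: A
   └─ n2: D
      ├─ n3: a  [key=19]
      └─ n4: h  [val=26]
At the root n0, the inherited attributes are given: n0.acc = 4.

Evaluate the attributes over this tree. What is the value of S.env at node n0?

1. n0.acc = 4  [given at root]
2. n2.lab = true  [true]
3. n2.off = 3  [3]
4. n3.key = 19  [terminal]
5. n4.val = 26  [terminal]
6. n2.key = 5  [(if D.lab then h.val else D.off) - 21]
7. n1.fin = "nm"  ["nm"]
8. n1.lab = 8  [D.key + 3]
9. n0.lim = 8  [A.lab]
10. n0.env = 2  [A.lab - 6]
11. n0.off = 21  [A.lab + 13]

2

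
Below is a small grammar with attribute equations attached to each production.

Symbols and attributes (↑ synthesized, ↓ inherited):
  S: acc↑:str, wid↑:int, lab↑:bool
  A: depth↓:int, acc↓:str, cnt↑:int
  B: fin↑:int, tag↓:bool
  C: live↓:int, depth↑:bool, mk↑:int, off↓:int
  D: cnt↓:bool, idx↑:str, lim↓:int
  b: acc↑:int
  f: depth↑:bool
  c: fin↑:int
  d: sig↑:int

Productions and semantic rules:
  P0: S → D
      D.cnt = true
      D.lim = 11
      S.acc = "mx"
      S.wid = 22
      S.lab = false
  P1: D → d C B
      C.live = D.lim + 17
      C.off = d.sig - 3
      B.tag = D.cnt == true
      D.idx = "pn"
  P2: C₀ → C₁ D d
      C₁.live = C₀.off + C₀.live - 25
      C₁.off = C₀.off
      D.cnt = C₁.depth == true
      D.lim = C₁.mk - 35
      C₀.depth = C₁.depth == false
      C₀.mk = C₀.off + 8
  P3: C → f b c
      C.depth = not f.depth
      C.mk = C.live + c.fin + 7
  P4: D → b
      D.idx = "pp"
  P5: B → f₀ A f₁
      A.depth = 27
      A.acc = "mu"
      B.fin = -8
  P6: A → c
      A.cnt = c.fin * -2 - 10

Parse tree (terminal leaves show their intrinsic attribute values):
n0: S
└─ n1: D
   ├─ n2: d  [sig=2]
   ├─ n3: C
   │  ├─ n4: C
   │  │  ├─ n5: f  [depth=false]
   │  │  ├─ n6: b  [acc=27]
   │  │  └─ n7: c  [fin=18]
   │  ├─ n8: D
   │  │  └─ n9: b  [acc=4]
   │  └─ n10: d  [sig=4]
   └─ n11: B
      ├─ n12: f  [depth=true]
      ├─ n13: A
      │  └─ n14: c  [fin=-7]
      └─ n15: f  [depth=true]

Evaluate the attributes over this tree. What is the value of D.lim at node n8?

-8

1. n1.cnt = true  [true]
2. n1.lim = 11  [11]
3. n2.sig = 2  [terminal]
4. n3.live = 28  [D.lim + 17]
5. n3.off = -1  [d.sig - 3]
6. n4.live = 2  [C₀.off + C₀.live - 25]
7. n4.off = -1  [C₀.off]
8. n5.depth = false  [terminal]
9. n6.acc = 27  [terminal]
10. n7.fin = 18  [terminal]
11. n4.depth = true  [not f.depth]
12. n4.mk = 27  [C.live + c.fin + 7]
13. n8.cnt = true  [C₁.depth == true]
14. n8.lim = -8  [C₁.mk - 35]
15. n9.acc = 4  [terminal]
16. n8.idx = "pp"  ["pp"]
17. n10.sig = 4  [terminal]
18. n3.depth = false  [C₁.depth == false]
19. n3.mk = 7  [C₀.off + 8]
20. n11.tag = true  [D.cnt == true]
21. n12.depth = true  [terminal]
22. n13.depth = 27  [27]
23. n13.acc = "mu"  ["mu"]
24. n14.fin = -7  [terminal]
25. n13.cnt = 4  [c.fin * -2 - 10]
26. n15.depth = true  [terminal]
27. n11.fin = -8  [-8]
28. n1.idx = "pn"  ["pn"]
29. n0.acc = "mx"  ["mx"]
30. n0.wid = 22  [22]
31. n0.lab = false  [false]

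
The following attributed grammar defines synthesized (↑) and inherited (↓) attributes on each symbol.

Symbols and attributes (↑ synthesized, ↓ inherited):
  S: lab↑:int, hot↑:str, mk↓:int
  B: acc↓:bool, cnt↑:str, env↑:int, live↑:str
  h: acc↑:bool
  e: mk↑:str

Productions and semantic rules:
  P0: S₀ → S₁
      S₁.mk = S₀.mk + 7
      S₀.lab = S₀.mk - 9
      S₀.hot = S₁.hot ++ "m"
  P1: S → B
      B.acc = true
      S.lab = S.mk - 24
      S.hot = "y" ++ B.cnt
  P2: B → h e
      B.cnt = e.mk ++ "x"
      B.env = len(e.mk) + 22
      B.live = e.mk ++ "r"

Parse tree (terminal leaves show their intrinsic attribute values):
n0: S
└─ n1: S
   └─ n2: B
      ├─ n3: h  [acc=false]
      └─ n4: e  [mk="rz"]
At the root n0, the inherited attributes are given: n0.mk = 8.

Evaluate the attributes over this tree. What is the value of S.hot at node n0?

1. n0.mk = 8  [given at root]
2. n1.mk = 15  [S₀.mk + 7]
3. n2.acc = true  [true]
4. n3.acc = false  [terminal]
5. n4.mk = "rz"  [terminal]
6. n2.cnt = "rzx"  [e.mk ++ "x"]
7. n2.env = 24  [len(e.mk) + 22]
8. n2.live = "rzr"  [e.mk ++ "r"]
9. n1.lab = -9  [S.mk - 24]
10. n1.hot = "yrzx"  ["y" ++ B.cnt]
11. n0.lab = -1  [S₀.mk - 9]
12. n0.hot = "yrzxm"  [S₁.hot ++ "m"]

"yrzxm"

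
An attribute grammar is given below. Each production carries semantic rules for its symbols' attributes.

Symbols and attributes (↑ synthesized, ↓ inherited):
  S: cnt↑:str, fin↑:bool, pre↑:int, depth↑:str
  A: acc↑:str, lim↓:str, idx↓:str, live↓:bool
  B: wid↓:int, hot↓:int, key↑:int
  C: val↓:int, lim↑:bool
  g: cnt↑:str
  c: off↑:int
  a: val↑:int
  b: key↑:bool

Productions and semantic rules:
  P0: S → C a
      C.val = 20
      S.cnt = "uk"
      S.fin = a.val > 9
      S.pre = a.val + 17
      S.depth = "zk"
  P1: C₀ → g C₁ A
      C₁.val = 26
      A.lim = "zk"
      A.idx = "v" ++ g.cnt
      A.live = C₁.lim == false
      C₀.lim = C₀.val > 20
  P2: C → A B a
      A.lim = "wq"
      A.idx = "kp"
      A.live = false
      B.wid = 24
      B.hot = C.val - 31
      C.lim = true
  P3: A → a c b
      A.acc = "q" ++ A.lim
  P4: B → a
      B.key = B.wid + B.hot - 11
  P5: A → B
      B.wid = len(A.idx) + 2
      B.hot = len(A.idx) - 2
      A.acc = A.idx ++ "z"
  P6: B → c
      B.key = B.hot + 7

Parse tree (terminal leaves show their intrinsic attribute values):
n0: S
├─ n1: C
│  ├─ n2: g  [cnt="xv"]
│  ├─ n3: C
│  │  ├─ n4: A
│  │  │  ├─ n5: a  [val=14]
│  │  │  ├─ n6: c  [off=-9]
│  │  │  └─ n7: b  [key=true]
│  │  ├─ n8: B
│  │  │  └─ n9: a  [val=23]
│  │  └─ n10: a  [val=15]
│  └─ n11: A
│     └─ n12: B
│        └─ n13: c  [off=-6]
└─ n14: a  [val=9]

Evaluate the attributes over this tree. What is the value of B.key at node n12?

1. n1.val = 20  [20]
2. n2.cnt = "xv"  [terminal]
3. n3.val = 26  [26]
4. n4.lim = "wq"  ["wq"]
5. n4.idx = "kp"  ["kp"]
6. n4.live = false  [false]
7. n5.val = 14  [terminal]
8. n6.off = -9  [terminal]
9. n7.key = true  [terminal]
10. n4.acc = "qwq"  ["q" ++ A.lim]
11. n8.wid = 24  [24]
12. n8.hot = -5  [C.val - 31]
13. n9.val = 23  [terminal]
14. n8.key = 8  [B.wid + B.hot - 11]
15. n10.val = 15  [terminal]
16. n3.lim = true  [true]
17. n11.lim = "zk"  ["zk"]
18. n11.idx = "vxv"  ["v" ++ g.cnt]
19. n11.live = false  [C₁.lim == false]
20. n12.wid = 5  [len(A.idx) + 2]
21. n12.hot = 1  [len(A.idx) - 2]
22. n13.off = -6  [terminal]
23. n12.key = 8  [B.hot + 7]
24. n11.acc = "vxvz"  [A.idx ++ "z"]
25. n1.lim = false  [C₀.val > 20]
26. n14.val = 9  [terminal]
27. n0.cnt = "uk"  ["uk"]
28. n0.fin = false  [a.val > 9]
29. n0.pre = 26  [a.val + 17]
30. n0.depth = "zk"  ["zk"]

8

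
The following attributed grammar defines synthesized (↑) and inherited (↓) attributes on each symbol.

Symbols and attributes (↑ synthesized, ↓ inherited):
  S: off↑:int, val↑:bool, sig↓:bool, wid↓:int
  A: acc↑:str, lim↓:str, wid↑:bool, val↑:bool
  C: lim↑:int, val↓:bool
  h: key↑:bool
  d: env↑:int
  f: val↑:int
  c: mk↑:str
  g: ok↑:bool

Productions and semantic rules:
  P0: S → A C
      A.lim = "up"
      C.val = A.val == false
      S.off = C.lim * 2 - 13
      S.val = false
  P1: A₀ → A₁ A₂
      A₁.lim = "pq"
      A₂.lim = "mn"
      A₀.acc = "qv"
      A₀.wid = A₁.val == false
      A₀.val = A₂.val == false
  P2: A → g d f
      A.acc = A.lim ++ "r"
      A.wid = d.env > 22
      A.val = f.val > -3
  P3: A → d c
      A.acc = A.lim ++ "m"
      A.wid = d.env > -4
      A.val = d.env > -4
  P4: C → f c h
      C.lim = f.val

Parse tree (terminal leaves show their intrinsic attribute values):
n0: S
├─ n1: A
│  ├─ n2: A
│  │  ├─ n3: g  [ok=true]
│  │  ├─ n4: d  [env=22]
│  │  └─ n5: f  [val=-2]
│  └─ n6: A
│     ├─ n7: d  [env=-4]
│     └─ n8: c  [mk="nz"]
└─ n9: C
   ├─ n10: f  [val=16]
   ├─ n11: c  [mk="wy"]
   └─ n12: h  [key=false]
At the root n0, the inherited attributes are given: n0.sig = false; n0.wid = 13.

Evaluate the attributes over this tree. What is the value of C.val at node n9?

false

1. n0.sig = false  [given at root]
2. n0.wid = 13  [given at root]
3. n1.lim = "up"  ["up"]
4. n2.lim = "pq"  ["pq"]
5. n3.ok = true  [terminal]
6. n4.env = 22  [terminal]
7. n5.val = -2  [terminal]
8. n2.acc = "pqr"  [A.lim ++ "r"]
9. n2.wid = false  [d.env > 22]
10. n2.val = true  [f.val > -3]
11. n6.lim = "mn"  ["mn"]
12. n7.env = -4  [terminal]
13. n8.mk = "nz"  [terminal]
14. n6.acc = "mnm"  [A.lim ++ "m"]
15. n6.wid = false  [d.env > -4]
16. n6.val = false  [d.env > -4]
17. n1.acc = "qv"  ["qv"]
18. n1.wid = false  [A₁.val == false]
19. n1.val = true  [A₂.val == false]
20. n9.val = false  [A.val == false]
21. n10.val = 16  [terminal]
22. n11.mk = "wy"  [terminal]
23. n12.key = false  [terminal]
24. n9.lim = 16  [f.val]
25. n0.off = 19  [C.lim * 2 - 13]
26. n0.val = false  [false]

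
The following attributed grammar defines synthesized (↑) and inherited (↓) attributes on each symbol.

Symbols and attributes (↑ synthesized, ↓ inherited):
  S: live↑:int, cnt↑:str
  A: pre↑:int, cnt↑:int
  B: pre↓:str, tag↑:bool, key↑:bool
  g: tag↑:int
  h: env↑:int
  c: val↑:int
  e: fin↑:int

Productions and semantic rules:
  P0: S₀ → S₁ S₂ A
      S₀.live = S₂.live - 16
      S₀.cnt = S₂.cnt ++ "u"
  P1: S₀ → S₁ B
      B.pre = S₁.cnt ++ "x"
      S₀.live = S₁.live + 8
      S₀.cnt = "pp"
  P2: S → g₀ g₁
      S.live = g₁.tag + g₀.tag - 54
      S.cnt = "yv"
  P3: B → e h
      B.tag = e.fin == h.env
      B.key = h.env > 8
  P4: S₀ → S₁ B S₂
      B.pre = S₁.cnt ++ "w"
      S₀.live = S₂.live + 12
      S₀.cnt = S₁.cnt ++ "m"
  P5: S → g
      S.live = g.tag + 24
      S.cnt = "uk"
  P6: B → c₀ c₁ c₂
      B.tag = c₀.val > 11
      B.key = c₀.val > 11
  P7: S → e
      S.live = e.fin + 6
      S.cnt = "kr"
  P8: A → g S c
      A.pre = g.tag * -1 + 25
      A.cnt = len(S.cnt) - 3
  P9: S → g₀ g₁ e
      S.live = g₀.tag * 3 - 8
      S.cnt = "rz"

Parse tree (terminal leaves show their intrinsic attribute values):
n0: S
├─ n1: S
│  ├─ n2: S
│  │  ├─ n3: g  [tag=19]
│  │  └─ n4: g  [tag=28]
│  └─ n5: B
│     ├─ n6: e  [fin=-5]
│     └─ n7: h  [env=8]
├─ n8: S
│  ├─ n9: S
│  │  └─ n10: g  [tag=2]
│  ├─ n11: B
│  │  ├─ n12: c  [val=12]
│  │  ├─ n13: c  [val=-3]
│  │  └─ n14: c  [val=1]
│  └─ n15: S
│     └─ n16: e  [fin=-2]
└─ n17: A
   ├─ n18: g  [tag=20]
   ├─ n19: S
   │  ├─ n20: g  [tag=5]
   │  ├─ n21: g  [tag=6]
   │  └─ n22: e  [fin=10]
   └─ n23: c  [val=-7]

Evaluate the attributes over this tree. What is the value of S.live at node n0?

1. n3.tag = 19  [terminal]
2. n4.tag = 28  [terminal]
3. n2.live = -7  [g₁.tag + g₀.tag - 54]
4. n2.cnt = "yv"  ["yv"]
5. n5.pre = "yvx"  [S₁.cnt ++ "x"]
6. n6.fin = -5  [terminal]
7. n7.env = 8  [terminal]
8. n5.tag = false  [e.fin == h.env]
9. n5.key = false  [h.env > 8]
10. n1.live = 1  [S₁.live + 8]
11. n1.cnt = "pp"  ["pp"]
12. n10.tag = 2  [terminal]
13. n9.live = 26  [g.tag + 24]
14. n9.cnt = "uk"  ["uk"]
15. n11.pre = "ukw"  [S₁.cnt ++ "w"]
16. n12.val = 12  [terminal]
17. n13.val = -3  [terminal]
18. n14.val = 1  [terminal]
19. n11.tag = true  [c₀.val > 11]
20. n11.key = true  [c₀.val > 11]
21. n16.fin = -2  [terminal]
22. n15.live = 4  [e.fin + 6]
23. n15.cnt = "kr"  ["kr"]
24. n8.live = 16  [S₂.live + 12]
25. n8.cnt = "ukm"  [S₁.cnt ++ "m"]
26. n18.tag = 20  [terminal]
27. n20.tag = 5  [terminal]
28. n21.tag = 6  [terminal]
29. n22.fin = 10  [terminal]
30. n19.live = 7  [g₀.tag * 3 - 8]
31. n19.cnt = "rz"  ["rz"]
32. n23.val = -7  [terminal]
33. n17.pre = 5  [g.tag * -1 + 25]
34. n17.cnt = -1  [len(S.cnt) - 3]
35. n0.live = 0  [S₂.live - 16]
36. n0.cnt = "ukmu"  [S₂.cnt ++ "u"]

0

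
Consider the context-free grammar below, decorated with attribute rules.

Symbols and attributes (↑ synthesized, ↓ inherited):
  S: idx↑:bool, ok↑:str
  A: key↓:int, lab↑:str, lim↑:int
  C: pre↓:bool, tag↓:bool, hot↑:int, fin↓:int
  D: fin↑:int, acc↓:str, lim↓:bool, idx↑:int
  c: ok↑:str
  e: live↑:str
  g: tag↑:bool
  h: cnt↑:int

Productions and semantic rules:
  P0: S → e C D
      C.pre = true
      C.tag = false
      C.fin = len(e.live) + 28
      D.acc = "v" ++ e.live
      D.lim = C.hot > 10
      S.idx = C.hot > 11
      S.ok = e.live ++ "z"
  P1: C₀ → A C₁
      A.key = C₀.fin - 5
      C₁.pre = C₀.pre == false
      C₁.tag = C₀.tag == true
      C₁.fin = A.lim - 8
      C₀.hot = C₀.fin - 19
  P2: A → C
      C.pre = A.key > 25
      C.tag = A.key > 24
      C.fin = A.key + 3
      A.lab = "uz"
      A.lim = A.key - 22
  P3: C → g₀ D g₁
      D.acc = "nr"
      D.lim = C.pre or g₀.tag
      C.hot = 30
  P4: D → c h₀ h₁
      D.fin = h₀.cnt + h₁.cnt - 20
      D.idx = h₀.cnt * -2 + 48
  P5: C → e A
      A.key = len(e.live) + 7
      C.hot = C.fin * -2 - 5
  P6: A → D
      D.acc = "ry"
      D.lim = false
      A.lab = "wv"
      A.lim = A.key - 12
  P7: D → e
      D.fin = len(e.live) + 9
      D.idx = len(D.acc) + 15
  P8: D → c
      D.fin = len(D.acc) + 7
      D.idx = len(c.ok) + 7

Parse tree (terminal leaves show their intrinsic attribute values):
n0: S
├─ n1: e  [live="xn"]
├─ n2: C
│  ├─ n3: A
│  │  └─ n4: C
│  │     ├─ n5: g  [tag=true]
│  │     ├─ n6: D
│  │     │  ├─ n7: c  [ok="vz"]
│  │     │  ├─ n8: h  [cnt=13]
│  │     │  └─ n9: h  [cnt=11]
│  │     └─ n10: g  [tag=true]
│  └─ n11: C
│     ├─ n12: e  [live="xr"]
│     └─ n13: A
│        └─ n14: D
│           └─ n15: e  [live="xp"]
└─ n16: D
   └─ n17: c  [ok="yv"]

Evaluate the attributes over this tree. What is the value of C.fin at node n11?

1. n1.live = "xn"  [terminal]
2. n2.pre = true  [true]
3. n2.tag = false  [false]
4. n2.fin = 30  [len(e.live) + 28]
5. n3.key = 25  [C₀.fin - 5]
6. n4.pre = false  [A.key > 25]
7. n4.tag = true  [A.key > 24]
8. n4.fin = 28  [A.key + 3]
9. n5.tag = true  [terminal]
10. n6.acc = "nr"  ["nr"]
11. n6.lim = true  [C.pre or g₀.tag]
12. n7.ok = "vz"  [terminal]
13. n8.cnt = 13  [terminal]
14. n9.cnt = 11  [terminal]
15. n6.fin = 4  [h₀.cnt + h₁.cnt - 20]
16. n6.idx = 22  [h₀.cnt * -2 + 48]
17. n10.tag = true  [terminal]
18. n4.hot = 30  [30]
19. n3.lab = "uz"  ["uz"]
20. n3.lim = 3  [A.key - 22]
21. n11.pre = false  [C₀.pre == false]
22. n11.tag = false  [C₀.tag == true]
23. n11.fin = -5  [A.lim - 8]
24. n12.live = "xr"  [terminal]
25. n13.key = 9  [len(e.live) + 7]
26. n14.acc = "ry"  ["ry"]
27. n14.lim = false  [false]
28. n15.live = "xp"  [terminal]
29. n14.fin = 11  [len(e.live) + 9]
30. n14.idx = 17  [len(D.acc) + 15]
31. n13.lab = "wv"  ["wv"]
32. n13.lim = -3  [A.key - 12]
33. n11.hot = 5  [C.fin * -2 - 5]
34. n2.hot = 11  [C₀.fin - 19]
35. n16.acc = "vxn"  ["v" ++ e.live]
36. n16.lim = true  [C.hot > 10]
37. n17.ok = "yv"  [terminal]
38. n16.fin = 10  [len(D.acc) + 7]
39. n16.idx = 9  [len(c.ok) + 7]
40. n0.idx = false  [C.hot > 11]
41. n0.ok = "xnz"  [e.live ++ "z"]

-5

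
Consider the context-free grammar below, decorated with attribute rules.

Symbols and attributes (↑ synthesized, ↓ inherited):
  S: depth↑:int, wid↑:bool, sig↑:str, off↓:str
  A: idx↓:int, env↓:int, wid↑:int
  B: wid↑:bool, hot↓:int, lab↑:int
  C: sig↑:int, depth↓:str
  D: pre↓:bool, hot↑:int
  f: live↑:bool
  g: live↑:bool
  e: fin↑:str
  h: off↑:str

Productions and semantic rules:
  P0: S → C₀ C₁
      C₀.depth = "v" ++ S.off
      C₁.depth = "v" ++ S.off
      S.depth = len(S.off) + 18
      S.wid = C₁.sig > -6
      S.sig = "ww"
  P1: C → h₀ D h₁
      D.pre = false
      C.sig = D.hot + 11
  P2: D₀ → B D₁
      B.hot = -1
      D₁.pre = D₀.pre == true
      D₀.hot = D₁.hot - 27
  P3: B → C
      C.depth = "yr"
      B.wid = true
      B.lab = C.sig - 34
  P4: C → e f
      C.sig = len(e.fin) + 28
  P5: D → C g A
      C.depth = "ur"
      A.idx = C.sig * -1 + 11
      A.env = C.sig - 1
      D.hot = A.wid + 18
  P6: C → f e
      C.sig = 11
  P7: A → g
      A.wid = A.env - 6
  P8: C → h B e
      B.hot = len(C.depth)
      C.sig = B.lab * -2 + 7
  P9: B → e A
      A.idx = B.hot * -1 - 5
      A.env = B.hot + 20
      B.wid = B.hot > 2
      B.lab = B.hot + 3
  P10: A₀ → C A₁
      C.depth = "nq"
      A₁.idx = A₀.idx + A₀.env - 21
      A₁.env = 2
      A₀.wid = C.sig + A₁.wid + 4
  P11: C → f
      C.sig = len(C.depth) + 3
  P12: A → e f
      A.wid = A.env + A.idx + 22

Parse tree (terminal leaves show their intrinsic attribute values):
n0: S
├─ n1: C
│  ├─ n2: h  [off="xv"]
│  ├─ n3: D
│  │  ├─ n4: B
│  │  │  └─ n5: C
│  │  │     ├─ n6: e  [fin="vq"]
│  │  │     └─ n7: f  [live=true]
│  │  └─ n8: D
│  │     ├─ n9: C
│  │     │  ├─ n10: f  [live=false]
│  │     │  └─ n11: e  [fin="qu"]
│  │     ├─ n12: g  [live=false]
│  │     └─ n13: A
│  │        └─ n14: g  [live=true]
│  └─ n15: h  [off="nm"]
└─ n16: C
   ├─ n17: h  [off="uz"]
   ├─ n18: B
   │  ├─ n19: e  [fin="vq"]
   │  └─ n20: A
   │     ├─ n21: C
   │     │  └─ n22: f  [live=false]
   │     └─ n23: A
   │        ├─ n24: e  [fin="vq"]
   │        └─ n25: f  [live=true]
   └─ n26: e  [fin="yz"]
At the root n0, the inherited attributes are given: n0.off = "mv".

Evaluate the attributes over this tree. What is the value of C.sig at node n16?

-5

1. n0.off = "mv"  [given at root]
2. n1.depth = "vmv"  ["v" ++ S.off]
3. n2.off = "xv"  [terminal]
4. n3.pre = false  [false]
5. n4.hot = -1  [-1]
6. n5.depth = "yr"  ["yr"]
7. n6.fin = "vq"  [terminal]
8. n7.live = true  [terminal]
9. n5.sig = 30  [len(e.fin) + 28]
10. n4.wid = true  [true]
11. n4.lab = -4  [C.sig - 34]
12. n8.pre = false  [D₀.pre == true]
13. n9.depth = "ur"  ["ur"]
14. n10.live = false  [terminal]
15. n11.fin = "qu"  [terminal]
16. n9.sig = 11  [11]
17. n12.live = false  [terminal]
18. n13.idx = 0  [C.sig * -1 + 11]
19. n13.env = 10  [C.sig - 1]
20. n14.live = true  [terminal]
21. n13.wid = 4  [A.env - 6]
22. n8.hot = 22  [A.wid + 18]
23. n3.hot = -5  [D₁.hot - 27]
24. n15.off = "nm"  [terminal]
25. n1.sig = 6  [D.hot + 11]
26. n16.depth = "vmv"  ["v" ++ S.off]
27. n17.off = "uz"  [terminal]
28. n18.hot = 3  [len(C.depth)]
29. n19.fin = "vq"  [terminal]
30. n20.idx = -8  [B.hot * -1 - 5]
31. n20.env = 23  [B.hot + 20]
32. n21.depth = "nq"  ["nq"]
33. n22.live = false  [terminal]
34. n21.sig = 5  [len(C.depth) + 3]
35. n23.idx = -6  [A₀.idx + A₀.env - 21]
36. n23.env = 2  [2]
37. n24.fin = "vq"  [terminal]
38. n25.live = true  [terminal]
39. n23.wid = 18  [A.env + A.idx + 22]
40. n20.wid = 27  [C.sig + A₁.wid + 4]
41. n18.wid = true  [B.hot > 2]
42. n18.lab = 6  [B.hot + 3]
43. n26.fin = "yz"  [terminal]
44. n16.sig = -5  [B.lab * -2 + 7]
45. n0.depth = 20  [len(S.off) + 18]
46. n0.wid = true  [C₁.sig > -6]
47. n0.sig = "ww"  ["ww"]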